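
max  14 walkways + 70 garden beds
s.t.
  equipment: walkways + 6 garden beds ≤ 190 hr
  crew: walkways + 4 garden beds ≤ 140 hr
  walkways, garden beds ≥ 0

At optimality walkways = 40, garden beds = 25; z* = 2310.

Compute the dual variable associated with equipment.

Check each constraint at x*: equipment 190/190 (tight); crew 140/140 (tight).
Dual feasibility on the basic columns requires 1·y_equipment + 1·y_crew = 14, 6·y_equipment + 4·y_crew = 70.
This yields shadow prices y_equipment = 7, y_crew = 7.
Shadow price of equipment = 7.

7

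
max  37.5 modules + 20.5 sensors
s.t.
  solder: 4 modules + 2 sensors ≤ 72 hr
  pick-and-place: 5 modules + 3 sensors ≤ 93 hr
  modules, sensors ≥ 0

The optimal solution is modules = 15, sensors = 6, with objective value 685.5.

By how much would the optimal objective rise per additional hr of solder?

5

Check each constraint at x*: solder 72/72 (tight); pick-and-place 93/93 (tight).
The binding rows give the dual system: 4·y_solder + 5·y_pick-and-place = 37.5 and 2·y_solder + 3·y_pick-and-place = 20.5.
Solving: y_solder = 5, y_pick-and-place = 3.5.
Shadow price of solder = 5.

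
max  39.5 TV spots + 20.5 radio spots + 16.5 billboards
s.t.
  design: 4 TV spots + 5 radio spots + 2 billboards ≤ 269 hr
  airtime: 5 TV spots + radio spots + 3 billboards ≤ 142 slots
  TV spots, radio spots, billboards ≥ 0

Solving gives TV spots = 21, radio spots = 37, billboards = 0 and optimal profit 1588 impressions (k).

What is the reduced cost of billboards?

-6

At the optimum: design uses 269 of 269 (binding); airtime uses 142 of 142 (binding).
Dual feasibility on the basic columns requires 4·y_design + 5·y_airtime = 39.5, 5·y_design + 1·y_airtime = 20.5.
Solving: y_design = 3, y_airtime = 5.5.
Reduced cost of billboards: c₃ − yᵀa₃ = 16.5 − (3·2 + 5.5·3) = 16.5 − 22.5 = -6.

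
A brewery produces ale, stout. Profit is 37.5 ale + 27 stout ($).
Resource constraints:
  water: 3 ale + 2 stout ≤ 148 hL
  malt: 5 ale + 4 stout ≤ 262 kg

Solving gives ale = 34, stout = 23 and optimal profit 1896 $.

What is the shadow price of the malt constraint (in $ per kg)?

3

Check each constraint at x*: water 148/148 (tight); malt 262/262 (tight).
Dual feasibility on the basic columns requires 3·y_water + 5·y_malt = 37.5, 2·y_water + 4·y_malt = 27.
→ y_water = 7.5 and y_malt = 3.
Shadow price of malt = 3.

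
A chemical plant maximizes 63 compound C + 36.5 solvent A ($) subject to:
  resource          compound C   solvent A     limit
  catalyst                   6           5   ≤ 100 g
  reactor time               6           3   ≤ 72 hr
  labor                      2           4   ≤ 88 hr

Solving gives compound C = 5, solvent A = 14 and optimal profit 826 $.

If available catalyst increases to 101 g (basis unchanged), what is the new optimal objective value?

Check each constraint at x*: catalyst 100/100 (tight); reactor time 72/72 (tight); labor 66/88 (slack 22).
Slack constraints have shadow price 0 (complementary slackness).
The binding rows give the dual system: 6·y_catalyst + 6·y_reactor time = 63 and 5·y_catalyst + 3·y_reactor time = 36.5.
Solving: y_catalyst = 2.5, y_reactor time = 8.
Δz = y_catalyst·Δb = 2.5 × (1) = 2.5, so new z* = 826 + 2.5 = 828.5.

828.5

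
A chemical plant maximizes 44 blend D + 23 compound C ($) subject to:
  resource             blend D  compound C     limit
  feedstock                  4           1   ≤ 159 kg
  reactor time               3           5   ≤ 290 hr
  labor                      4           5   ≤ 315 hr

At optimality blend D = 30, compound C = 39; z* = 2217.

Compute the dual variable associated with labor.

At the optimum: feedstock uses 159 of 159 (binding); reactor time uses 285 of 290 (slack = 5); labor uses 315 of 315 (binding).
Since reactor time is not tight, its dual is 0.
From A_Bᵀ y = c: 4·y_feedstock + 4·y_labor = 44; 1·y_feedstock + 5·y_labor = 23.
Solving: y_feedstock = 8, y_labor = 3.
Shadow price of labor = 3.

3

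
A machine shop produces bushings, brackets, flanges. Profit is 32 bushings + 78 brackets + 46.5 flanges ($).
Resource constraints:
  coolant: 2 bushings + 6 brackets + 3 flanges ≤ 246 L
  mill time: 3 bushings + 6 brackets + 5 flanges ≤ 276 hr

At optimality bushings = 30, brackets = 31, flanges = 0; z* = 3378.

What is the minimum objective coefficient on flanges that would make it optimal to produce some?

51

Both coolant and mill time are binding at x*.
Dual feasibility on the basic columns requires 2·y_coolant + 3·y_mill time = 32, 6·y_coolant + 6·y_mill time = 78.
This yields shadow prices y_coolant = 7, y_mill time = 6.
flanges enters the basis when its profit ≥ yᵀa₃ = 7·3 + 6·5 = 51.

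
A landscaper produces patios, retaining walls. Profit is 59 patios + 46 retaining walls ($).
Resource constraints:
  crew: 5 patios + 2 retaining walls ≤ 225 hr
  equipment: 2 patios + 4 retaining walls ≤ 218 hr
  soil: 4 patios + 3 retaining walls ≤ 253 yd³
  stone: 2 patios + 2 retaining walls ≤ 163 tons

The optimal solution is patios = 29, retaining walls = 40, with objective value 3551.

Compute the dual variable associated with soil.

0

Check each constraint at x*: crew 225/225 (tight); equipment 218/218 (tight); soil 236/253 (slack 17); stone 138/163 (slack 25).
By complementary slackness, y = 0 for the non-binding constraints.
The binding rows give the dual system: 5·y_crew + 2·y_equipment = 59 and 2·y_crew + 4·y_equipment = 46.
→ y_crew = 9 and y_equipment = 7.
Shadow price of soil = 0.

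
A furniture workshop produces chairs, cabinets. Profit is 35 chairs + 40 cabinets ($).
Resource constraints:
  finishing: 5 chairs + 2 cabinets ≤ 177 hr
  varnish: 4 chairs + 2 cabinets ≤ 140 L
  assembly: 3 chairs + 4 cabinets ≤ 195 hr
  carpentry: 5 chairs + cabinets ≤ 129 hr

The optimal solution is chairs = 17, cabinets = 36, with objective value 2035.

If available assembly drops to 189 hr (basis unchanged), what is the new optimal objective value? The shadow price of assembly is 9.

1981

Δb = -6, so new z* = 2035 + (9)·(-6) = 2035 − 54 = 1981.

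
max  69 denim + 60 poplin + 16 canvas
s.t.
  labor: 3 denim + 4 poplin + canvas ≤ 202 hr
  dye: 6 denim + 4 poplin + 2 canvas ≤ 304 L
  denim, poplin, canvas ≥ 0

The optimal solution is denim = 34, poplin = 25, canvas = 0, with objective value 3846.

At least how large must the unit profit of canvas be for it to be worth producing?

At the optimum: labor uses 202 of 202 (binding); dye uses 304 of 304 (binding).
From A_Bᵀ y = c: 3·y_labor + 6·y_dye = 69; 4·y_labor + 4·y_dye = 60.
This yields shadow prices y_labor = 7, y_dye = 8.
canvas enters the basis when its profit ≥ yᵀa₃ = 7·1 + 8·2 = 23.

23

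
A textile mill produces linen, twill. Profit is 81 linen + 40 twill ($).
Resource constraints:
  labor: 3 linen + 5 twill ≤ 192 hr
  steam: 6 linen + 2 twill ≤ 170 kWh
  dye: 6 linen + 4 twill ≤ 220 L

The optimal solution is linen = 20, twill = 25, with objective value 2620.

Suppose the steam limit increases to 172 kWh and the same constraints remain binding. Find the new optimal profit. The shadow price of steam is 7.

2634

Δb = 2, so new z* = 2620 + (7)·(2) = 2620 + 14 = 2634.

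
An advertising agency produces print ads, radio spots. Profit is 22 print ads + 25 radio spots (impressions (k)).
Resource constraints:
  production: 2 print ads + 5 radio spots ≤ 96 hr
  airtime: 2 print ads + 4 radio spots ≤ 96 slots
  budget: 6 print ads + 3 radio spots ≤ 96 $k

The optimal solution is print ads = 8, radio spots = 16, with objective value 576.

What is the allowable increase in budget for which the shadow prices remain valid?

Binding constraints: production, budget. The basis is B = [[2,5],[6,3]] with det -24.
Per unit increase in budget, x* moves by d = (0.2083, -0.0833).
The basis stays optimal until radio spots reaches 0; allowable increase = 192 $k.

192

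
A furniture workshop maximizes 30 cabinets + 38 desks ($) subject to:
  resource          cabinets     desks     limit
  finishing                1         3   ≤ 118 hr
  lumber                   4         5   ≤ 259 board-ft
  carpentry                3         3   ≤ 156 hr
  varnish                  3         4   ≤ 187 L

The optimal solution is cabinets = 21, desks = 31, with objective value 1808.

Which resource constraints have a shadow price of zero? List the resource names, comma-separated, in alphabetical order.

finishing: 114/118 (slack 4)
lumber: 239/259 (slack 20)
carpentry: 156/156 (binding)
varnish: 187/187 (binding)
By complementary slackness, a constraint with positive slack has shadow price 0 → finishing, lumber.

finishing, lumber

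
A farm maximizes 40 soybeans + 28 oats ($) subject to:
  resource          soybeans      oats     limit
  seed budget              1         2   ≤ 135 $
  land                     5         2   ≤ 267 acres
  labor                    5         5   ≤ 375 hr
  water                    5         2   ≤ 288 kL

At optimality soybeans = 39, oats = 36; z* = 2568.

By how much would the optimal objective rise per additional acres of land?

At the optimum: seed budget uses 111 of 135 (slack = 24); land uses 267 of 267 (binding); labor uses 375 of 375 (binding); water uses 267 of 288 (slack = 21).
By complementary slackness, y = 0 for the non-binding constraints.
Dual feasibility on the basic columns requires 5·y_land + 5·y_labor = 40, 2·y_land + 5·y_labor = 28.
Solving: y_land = 4, y_labor = 4.
Shadow price of land = 4.

4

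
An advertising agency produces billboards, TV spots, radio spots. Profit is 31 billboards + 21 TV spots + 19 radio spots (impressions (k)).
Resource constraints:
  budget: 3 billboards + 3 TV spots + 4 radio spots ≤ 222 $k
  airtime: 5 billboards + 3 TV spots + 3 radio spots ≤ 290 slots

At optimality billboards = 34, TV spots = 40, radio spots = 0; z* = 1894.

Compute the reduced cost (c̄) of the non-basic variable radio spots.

-4

Both budget and airtime are binding at x*.
From A_Bᵀ y = c: 3·y_budget + 5·y_airtime = 31; 3·y_budget + 3·y_airtime = 21.
This yields shadow prices y_budget = 2, y_airtime = 5.
Reduced cost of radio spots: c₃ − yᵀa₃ = 19 − (2·4 + 5·3) = 19 − 23 = -4.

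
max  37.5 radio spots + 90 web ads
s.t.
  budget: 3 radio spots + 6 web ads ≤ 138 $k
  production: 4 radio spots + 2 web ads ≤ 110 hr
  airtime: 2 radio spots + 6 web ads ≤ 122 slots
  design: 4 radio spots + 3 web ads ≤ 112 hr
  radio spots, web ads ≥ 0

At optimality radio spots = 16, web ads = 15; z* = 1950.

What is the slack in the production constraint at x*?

16

production used = 4·16 + 2·15 = 94; slack = 110 − 94 = 16.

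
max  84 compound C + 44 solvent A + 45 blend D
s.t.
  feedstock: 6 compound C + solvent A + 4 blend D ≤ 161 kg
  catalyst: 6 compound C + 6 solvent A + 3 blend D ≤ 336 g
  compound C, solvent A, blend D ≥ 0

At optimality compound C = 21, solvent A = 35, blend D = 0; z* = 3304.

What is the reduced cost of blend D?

At the optimum: feedstock uses 161 of 161 (binding); catalyst uses 336 of 336 (binding).
Dual feasibility on the basic columns requires 6·y_feedstock + 6·y_catalyst = 84, 1·y_feedstock + 6·y_catalyst = 44.
Solving: y_feedstock = 8, y_catalyst = 6.
Reduced cost of blend D: c₃ − yᵀa₃ = 45 − (8·4 + 6·3) = 45 − 50 = -5.

-5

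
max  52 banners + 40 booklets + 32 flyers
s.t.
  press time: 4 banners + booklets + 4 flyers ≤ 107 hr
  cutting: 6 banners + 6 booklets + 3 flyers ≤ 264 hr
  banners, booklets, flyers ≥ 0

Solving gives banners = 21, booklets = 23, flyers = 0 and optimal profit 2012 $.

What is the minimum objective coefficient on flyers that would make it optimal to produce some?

34

Both press time and cutting are binding at x*.
Dual feasibility on the basic columns requires 4·y_press time + 6·y_cutting = 52, 1·y_press time + 6·y_cutting = 40.
This yields shadow prices y_press time = 4, y_cutting = 6.
flyers enters the basis when its profit ≥ yᵀa₃ = 4·4 + 6·3 = 34.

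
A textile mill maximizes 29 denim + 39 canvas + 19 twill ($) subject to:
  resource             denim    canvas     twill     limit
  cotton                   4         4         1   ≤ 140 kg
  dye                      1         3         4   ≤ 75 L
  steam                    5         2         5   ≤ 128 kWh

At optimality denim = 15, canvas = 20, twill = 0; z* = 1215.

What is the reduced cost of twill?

At the optimum: cotton uses 140 of 140 (binding); dye uses 75 of 75 (binding); steam uses 115 of 128 (slack = 13).
By complementary slackness, y = 0 for the non-binding constraint.
The binding rows give the dual system: 4·y_cotton + 1·y_dye = 29 and 4·y_cotton + 3·y_dye = 39.
Solving: y_cotton = 6, y_dye = 5.
Reduced cost of twill: c₃ − yᵀa₃ = 19 − (6·1 + 5·4) = 19 − 26 = -7.

-7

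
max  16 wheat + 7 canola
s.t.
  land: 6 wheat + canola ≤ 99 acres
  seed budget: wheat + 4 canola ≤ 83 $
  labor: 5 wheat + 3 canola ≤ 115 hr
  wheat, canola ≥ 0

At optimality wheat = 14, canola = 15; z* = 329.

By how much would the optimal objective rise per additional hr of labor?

Binding: land and labor. Non-binding: seed budget (9 unused).
Slack constraints have shadow price 0 (complementary slackness).
The binding rows give the dual system: 6·y_land + 5·y_labor = 16 and 1·y_land + 3·y_labor = 7.
→ y_land = 1 and y_labor = 2.
Shadow price of labor = 2.

2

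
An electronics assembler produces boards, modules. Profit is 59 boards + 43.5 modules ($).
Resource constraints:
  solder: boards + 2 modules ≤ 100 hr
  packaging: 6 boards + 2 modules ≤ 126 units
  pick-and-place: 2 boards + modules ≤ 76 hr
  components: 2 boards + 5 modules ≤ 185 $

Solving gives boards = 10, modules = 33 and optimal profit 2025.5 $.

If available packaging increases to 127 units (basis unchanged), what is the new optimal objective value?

Check each constraint at x*: solder 76/100 (slack 24); packaging 126/126 (tight); pick-and-place 53/76 (slack 23); components 185/185 (tight).
Slack constraints have shadow price 0 (complementary slackness).
The binding rows give the dual system: 6·y_packaging + 2·y_components = 59 and 2·y_packaging + 5·y_components = 43.5.
This yields shadow prices y_packaging = 8, y_components = 5.5.
Δz = y_packaging·Δb = 8 × (1) = 8, so new z* = 2025.5 + 8 = 2033.5.

2033.5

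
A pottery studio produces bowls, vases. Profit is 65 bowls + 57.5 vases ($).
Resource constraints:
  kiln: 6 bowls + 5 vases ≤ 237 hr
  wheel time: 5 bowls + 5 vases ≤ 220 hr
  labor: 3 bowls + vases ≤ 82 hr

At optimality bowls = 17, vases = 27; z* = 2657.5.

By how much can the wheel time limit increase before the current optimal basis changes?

17

Binding constraints: kiln, wheel time. The basis is B = [[6,5],[5,5]] with det 5.
Per unit increase in wheel time, x* moves by d = (-1, 1.2).
The basis stays optimal until bowls reaches 0; allowable increase = 17 hr.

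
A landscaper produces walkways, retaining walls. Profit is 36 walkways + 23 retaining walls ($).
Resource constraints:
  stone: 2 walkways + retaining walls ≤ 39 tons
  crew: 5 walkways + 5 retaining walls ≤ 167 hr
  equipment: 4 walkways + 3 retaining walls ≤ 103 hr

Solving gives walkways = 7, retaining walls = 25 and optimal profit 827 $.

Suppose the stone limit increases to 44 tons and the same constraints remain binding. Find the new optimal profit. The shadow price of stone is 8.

Δb = 5, so new z* = 827 + (8)·(5) = 827 + 40 = 867.

867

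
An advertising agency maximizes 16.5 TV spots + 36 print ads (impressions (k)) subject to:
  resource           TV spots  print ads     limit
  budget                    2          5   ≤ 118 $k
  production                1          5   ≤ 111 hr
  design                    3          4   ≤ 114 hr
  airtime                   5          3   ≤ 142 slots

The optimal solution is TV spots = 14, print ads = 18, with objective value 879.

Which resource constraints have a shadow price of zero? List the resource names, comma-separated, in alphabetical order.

airtime, production

budget: 118/118 (binding)
production: 104/111 (slack 7)
design: 114/114 (binding)
airtime: 124/142 (slack 18)
By complementary slackness, a constraint with positive slack has shadow price 0 → airtime, production.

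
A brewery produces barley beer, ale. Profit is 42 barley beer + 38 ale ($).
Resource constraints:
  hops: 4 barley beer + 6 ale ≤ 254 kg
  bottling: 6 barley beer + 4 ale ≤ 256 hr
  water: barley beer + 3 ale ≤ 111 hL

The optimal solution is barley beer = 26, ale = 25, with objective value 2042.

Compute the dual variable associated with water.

0

Check each constraint at x*: hops 254/254 (tight); bottling 256/256 (tight); water 101/111 (slack 10).
By complementary slackness, y = 0 for the non-binding constraint.
Dual feasibility on the basic columns requires 4·y_hops + 6·y_bottling = 42, 6·y_hops + 4·y_bottling = 38.
Solving: y_hops = 3, y_bottling = 5.
Shadow price of water = 0.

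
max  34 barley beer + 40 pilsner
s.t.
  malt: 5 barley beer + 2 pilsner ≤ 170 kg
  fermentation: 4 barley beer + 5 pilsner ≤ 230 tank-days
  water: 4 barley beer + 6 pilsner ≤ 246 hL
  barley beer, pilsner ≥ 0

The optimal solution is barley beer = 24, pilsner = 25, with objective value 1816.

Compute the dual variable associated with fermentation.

At the optimum: malt uses 170 of 170 (binding); fermentation uses 221 of 230 (slack = 9); water uses 246 of 246 (binding).
Since fermentation is not tight, its dual is 0.
Dual feasibility on the basic columns requires 5·y_malt + 4·y_water = 34, 2·y_malt + 6·y_water = 40.
This yields shadow prices y_malt = 2, y_water = 6.
Shadow price of fermentation = 0.

0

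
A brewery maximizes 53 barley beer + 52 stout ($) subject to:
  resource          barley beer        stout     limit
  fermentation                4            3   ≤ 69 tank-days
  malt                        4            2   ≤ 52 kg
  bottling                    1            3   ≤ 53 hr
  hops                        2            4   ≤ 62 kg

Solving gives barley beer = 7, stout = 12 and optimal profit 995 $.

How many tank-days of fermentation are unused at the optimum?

5

fermentation used = 4·7 + 3·12 = 64; slack = 69 − 64 = 5.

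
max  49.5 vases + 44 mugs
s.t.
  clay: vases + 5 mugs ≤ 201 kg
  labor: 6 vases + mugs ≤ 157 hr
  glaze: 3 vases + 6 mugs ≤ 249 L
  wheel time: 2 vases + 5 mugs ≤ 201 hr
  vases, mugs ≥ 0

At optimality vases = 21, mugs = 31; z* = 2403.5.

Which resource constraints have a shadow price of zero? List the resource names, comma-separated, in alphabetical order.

clay, wheel time

clay: 176/201 (slack 25)
labor: 157/157 (binding)
glaze: 249/249 (binding)
wheel time: 197/201 (slack 4)
By complementary slackness, a constraint with positive slack has shadow price 0 → clay, wheel time.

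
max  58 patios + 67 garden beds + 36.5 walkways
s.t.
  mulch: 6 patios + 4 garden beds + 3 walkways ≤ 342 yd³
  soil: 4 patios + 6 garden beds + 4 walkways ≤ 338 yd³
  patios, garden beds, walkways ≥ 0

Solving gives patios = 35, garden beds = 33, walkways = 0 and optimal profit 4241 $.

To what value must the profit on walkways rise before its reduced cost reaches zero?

Check each constraint at x*: mulch 342/342 (tight); soil 338/338 (tight).
From A_Bᵀ y = c: 6·y_mulch + 4·y_soil = 58; 4·y_mulch + 6·y_soil = 67.
This yields shadow prices y_mulch = 4, y_soil = 8.5.
walkways enters the basis when its profit ≥ yᵀa₃ = 4·3 + 8.5·4 = 46.

46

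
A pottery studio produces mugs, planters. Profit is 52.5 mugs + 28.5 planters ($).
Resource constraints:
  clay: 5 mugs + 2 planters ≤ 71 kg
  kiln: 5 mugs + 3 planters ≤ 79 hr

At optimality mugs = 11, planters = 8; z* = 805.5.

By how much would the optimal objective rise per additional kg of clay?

3

At the optimum: clay uses 71 of 71 (binding); kiln uses 79 of 79 (binding).
From A_Bᵀ y = c: 5·y_clay + 5·y_kiln = 52.5; 2·y_clay + 3·y_kiln = 28.5.
Solving: y_clay = 3, y_kiln = 7.5.
Shadow price of clay = 3.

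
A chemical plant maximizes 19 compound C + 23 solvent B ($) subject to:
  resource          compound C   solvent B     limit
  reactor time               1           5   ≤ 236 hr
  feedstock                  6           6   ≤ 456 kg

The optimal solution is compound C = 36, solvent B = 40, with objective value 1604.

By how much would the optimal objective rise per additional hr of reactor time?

Both reactor time and feedstock are binding at x*.
The binding rows give the dual system: 1·y_reactor time + 6·y_feedstock = 19 and 5·y_reactor time + 6·y_feedstock = 23.
→ y_reactor time = 1 and y_feedstock = 3.
Shadow price of reactor time = 1.

1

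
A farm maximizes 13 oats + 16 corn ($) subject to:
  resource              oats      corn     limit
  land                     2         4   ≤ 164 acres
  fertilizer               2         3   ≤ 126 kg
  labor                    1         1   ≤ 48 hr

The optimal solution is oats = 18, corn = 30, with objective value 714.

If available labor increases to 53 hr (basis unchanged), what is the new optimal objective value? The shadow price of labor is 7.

Δb = 5, so new z* = 714 + (7)·(5) = 714 + 35 = 749.

749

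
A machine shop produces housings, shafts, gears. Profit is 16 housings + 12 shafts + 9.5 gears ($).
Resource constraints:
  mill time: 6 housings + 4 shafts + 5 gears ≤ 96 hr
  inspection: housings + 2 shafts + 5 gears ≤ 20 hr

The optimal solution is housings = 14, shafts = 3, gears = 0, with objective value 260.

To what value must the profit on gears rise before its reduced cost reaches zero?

17.5

Both mill time and inspection are binding at x*.
Dual feasibility on the basic columns requires 6·y_mill time + 1·y_inspection = 16, 4·y_mill time + 2·y_inspection = 12.
→ y_mill time = 2.5 and y_inspection = 1.
gears enters the basis when its profit ≥ yᵀa₃ = 2.5·5 + 1·5 = 17.5.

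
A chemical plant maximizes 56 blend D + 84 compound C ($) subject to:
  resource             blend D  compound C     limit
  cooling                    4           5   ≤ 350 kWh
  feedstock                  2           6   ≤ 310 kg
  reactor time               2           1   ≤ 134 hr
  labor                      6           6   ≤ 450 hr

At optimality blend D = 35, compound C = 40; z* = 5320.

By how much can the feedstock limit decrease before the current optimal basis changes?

Binding constraints: feedstock, labor. The basis is B = [[2,6],[6,6]] with det -24.
Per unit decrease in feedstock, x* moves by d = (0.25, -0.25).
The basis stays optimal until reactor time becomes binding; allowable decrease = 96 kg.

96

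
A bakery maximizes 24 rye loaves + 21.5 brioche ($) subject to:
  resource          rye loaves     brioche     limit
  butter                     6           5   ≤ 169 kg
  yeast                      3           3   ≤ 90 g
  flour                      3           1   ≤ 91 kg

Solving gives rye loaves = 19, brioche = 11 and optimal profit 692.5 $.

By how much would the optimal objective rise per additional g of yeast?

3

At the optimum: butter uses 169 of 169 (binding); yeast uses 90 of 90 (binding); flour uses 68 of 91 (slack = 23).
Since flour is not tight, its dual is 0.
Dual feasibility on the basic columns requires 6·y_butter + 3·y_yeast = 24, 5·y_butter + 3·y_yeast = 21.5.
Solving: y_butter = 2.5, y_yeast = 3.
Shadow price of yeast = 3.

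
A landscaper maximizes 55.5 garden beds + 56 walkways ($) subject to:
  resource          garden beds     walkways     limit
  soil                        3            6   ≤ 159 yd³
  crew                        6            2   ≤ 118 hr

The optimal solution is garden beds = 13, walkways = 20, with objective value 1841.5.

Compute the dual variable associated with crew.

5.5

Both soil and crew are binding at x*.
From A_Bᵀ y = c: 3·y_soil + 6·y_crew = 55.5; 6·y_soil + 2·y_crew = 56.
This yields shadow prices y_soil = 7.5, y_crew = 5.5.
Shadow price of crew = 5.5.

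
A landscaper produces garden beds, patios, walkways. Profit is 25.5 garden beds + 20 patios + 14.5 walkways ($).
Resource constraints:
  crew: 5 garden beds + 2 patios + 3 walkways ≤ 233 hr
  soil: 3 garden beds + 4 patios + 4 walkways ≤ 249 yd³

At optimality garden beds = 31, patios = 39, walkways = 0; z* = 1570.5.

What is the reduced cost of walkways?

Both crew and soil are binding at x*.
Dual feasibility on the basic columns requires 5·y_crew + 3·y_soil = 25.5, 2·y_crew + 4·y_soil = 20.
→ y_crew = 3 and y_soil = 3.5.
Reduced cost of walkways: c₃ − yᵀa₃ = 14.5 − (3·3 + 3.5·4) = 14.5 − 23 = -8.5.

-8.5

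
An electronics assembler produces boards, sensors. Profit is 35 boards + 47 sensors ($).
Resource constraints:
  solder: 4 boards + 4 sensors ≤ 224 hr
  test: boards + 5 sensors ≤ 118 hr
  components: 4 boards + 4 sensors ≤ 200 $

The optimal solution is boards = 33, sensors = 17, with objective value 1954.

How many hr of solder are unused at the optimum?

solder used = 4·33 + 4·17 = 200; slack = 224 − 200 = 24.

24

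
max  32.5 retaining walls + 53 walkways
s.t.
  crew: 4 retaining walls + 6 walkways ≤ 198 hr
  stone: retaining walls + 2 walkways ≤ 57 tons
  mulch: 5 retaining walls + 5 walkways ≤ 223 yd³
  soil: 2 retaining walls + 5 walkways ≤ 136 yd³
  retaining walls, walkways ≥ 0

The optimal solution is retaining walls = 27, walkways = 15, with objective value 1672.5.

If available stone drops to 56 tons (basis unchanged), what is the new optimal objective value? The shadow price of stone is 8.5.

1664

Δb = -1, so new z* = 1672.5 + (8.5)·(-1) = 1672.5 − 8.5 = 1664.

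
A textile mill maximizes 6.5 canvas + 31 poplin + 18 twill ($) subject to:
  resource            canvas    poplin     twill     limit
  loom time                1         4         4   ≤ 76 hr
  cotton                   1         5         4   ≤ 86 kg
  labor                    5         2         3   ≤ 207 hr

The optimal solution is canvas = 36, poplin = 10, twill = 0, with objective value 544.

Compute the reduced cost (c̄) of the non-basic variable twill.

-8

Binding: loom time and cotton. Non-binding: labor (7 unused).
By complementary slackness, y = 0 for the non-binding constraint.
From A_Bᵀ y = c: 1·y_loom time + 1·y_cotton = 6.5; 4·y_loom time + 5·y_cotton = 31.
Solving: y_loom time = 1.5, y_cotton = 5.
Reduced cost of twill: c₃ − yᵀa₃ = 18 − (1.5·4 + 5·4) = 18 − 26 = -8.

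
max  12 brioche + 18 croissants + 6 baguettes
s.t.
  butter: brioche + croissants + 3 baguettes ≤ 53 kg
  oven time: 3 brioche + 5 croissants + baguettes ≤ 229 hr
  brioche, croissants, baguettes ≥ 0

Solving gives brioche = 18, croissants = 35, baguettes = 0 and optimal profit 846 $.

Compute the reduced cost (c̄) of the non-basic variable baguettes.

-6

At the optimum: butter uses 53 of 53 (binding); oven time uses 229 of 229 (binding).
From A_Bᵀ y = c: 1·y_butter + 3·y_oven time = 12; 1·y_butter + 5·y_oven time = 18.
Solving: y_butter = 3, y_oven time = 3.
Reduced cost of baguettes: c₃ − yᵀa₃ = 6 − (3·3 + 3·1) = 6 − 12 = -6.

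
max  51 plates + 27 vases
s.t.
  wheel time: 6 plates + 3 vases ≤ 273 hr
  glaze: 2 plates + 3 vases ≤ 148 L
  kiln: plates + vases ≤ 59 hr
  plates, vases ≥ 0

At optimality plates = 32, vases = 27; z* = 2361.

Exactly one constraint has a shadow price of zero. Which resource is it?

glaze

wheel time: 273/273 (binding)
glaze: 145/148 (slack 3)
kiln: 59/59 (binding)
By complementary slackness, a constraint with positive slack has shadow price 0 → glaze.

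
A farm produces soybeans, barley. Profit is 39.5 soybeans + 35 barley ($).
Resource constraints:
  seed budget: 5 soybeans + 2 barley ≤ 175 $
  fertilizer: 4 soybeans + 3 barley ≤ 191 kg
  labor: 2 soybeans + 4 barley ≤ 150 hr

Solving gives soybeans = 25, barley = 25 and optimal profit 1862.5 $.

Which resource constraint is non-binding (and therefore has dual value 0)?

seed budget: 175/175 (binding)
fertilizer: 175/191 (slack 16)
labor: 150/150 (binding)
By complementary slackness, a constraint with positive slack has shadow price 0 → fertilizer.

fertilizer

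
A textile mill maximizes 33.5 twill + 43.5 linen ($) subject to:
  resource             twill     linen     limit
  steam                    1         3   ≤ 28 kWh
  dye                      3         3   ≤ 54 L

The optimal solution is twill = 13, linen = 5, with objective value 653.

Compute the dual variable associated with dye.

9.5

Check each constraint at x*: steam 28/28 (tight); dye 54/54 (tight).
Dual feasibility on the basic columns requires 1·y_steam + 3·y_dye = 33.5, 3·y_steam + 3·y_dye = 43.5.
This yields shadow prices y_steam = 5, y_dye = 9.5.
Shadow price of dye = 9.5.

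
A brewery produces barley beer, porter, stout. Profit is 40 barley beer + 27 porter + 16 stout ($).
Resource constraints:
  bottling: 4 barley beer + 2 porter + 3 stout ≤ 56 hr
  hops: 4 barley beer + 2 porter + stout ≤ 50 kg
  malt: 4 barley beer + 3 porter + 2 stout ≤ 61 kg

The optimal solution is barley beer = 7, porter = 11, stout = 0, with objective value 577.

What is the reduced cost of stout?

-1

Check each constraint at x*: bottling 50/56 (slack 6); hops 50/50 (tight); malt 61/61 (tight).
Slack constraints have shadow price 0 (complementary slackness).
The binding rows give the dual system: 4·y_hops + 4·y_malt = 40 and 2·y_hops + 3·y_malt = 27.
Solving: y_hops = 3, y_malt = 7.
Reduced cost of stout: c₃ − yᵀa₃ = 16 − (3·1 + 7·2) = 16 − 17 = -1.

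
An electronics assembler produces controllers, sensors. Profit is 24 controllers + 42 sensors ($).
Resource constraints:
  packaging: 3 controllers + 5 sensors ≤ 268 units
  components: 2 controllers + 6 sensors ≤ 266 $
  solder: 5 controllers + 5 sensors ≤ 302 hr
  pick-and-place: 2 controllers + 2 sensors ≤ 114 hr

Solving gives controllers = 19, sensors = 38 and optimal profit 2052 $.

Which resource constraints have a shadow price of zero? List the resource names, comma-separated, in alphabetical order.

packaging: 247/268 (slack 21)
components: 266/266 (binding)
solder: 285/302 (slack 17)
pick-and-place: 114/114 (binding)
By complementary slackness, a constraint with positive slack has shadow price 0 → packaging, solder.

packaging, solder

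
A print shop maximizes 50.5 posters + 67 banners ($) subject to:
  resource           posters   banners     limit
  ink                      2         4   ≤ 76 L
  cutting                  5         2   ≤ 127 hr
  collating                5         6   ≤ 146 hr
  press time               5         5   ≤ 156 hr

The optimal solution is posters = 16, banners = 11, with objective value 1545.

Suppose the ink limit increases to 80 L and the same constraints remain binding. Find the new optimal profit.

At the optimum: ink uses 76 of 76 (binding); cutting uses 102 of 127 (slack = 25); collating uses 146 of 146 (binding); press time uses 135 of 156 (slack = 21).
Since cutting, press time are not tight, their duals are 0.
From A_Bᵀ y = c: 2·y_ink + 5·y_collating = 50.5; 4·y_ink + 6·y_collating = 67.
Solving: y_ink = 4, y_collating = 8.5.
Δz = y_ink·Δb = 4 × (4) = 16, so new z* = 1545 + 16 = 1561.

1561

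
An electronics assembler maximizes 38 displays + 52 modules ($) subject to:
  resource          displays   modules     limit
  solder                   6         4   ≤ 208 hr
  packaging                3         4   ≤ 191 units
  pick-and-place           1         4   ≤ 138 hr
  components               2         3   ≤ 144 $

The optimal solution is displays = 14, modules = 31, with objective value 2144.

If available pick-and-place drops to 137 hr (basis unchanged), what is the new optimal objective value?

Check each constraint at x*: solder 208/208 (tight); packaging 166/191 (slack 25); pick-and-place 138/138 (tight); components 121/144 (slack 23).
Since packaging, components are not tight, their duals are 0.
The binding rows give the dual system: 6·y_solder + 1·y_pick-and-place = 38 and 4·y_solder + 4·y_pick-and-place = 52.
This yields shadow prices y_solder = 5, y_pick-and-place = 8.
Δz = y_pick-and-place·Δb = 8 × (-1) = -8, so new z* = 2144 − 8 = 2136.

2136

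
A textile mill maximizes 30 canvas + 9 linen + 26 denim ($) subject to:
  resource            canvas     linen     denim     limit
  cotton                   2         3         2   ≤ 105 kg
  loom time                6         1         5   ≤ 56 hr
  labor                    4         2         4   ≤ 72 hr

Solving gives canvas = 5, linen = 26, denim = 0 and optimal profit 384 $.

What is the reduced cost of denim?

-1

Check each constraint at x*: cotton 88/105 (slack 17); loom time 56/56 (tight); labor 72/72 (tight).
Slack constraints have shadow price 0 (complementary slackness).
Dual feasibility on the basic columns requires 6·y_loom time + 4·y_labor = 30, 1·y_loom time + 2·y_labor = 9.
Solving: y_loom time = 3, y_labor = 3.
Reduced cost of denim: c₃ − yᵀa₃ = 26 − (3·5 + 3·4) = 26 − 27 = -1.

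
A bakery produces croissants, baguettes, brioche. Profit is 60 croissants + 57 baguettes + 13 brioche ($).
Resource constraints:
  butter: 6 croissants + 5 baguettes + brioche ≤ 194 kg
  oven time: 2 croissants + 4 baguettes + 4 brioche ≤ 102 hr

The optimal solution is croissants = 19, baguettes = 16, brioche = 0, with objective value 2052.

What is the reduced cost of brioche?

Check each constraint at x*: butter 194/194 (tight); oven time 102/102 (tight).
The binding rows give the dual system: 6·y_butter + 2·y_oven time = 60 and 5·y_butter + 4·y_oven time = 57.
→ y_butter = 9 and y_oven time = 3.
Reduced cost of brioche: c₃ − yᵀa₃ = 13 − (9·1 + 3·4) = 13 − 21 = -8.

-8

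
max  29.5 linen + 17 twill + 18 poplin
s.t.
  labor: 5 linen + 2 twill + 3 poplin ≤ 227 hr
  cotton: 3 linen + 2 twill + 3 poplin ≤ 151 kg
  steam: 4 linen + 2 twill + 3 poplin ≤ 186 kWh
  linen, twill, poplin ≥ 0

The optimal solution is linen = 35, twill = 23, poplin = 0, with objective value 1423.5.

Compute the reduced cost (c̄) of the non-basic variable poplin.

Check each constraint at x*: labor 221/227 (slack 6); cotton 151/151 (tight); steam 186/186 (tight).
Slack constraints have shadow price 0 (complementary slackness).
From A_Bᵀ y = c: 3·y_cotton + 4·y_steam = 29.5; 2·y_cotton + 2·y_steam = 17.
This yields shadow prices y_cotton = 4.5, y_steam = 4.
Reduced cost of poplin: c₃ − yᵀa₃ = 18 − (4.5·3 + 4·3) = 18 − 25.5 = -7.5.

-7.5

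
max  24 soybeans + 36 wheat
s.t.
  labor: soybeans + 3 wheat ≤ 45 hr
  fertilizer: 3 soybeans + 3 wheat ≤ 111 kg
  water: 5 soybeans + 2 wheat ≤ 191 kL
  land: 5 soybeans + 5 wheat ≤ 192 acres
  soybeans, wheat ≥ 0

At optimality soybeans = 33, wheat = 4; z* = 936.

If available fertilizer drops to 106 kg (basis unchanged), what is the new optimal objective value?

906

Binding: labor and fertilizer. Non-binding: water (18 unused), land (7 unused).
Slack constraints have shadow price 0 (complementary slackness).
From A_Bᵀ y = c: 1·y_labor + 3·y_fertilizer = 24; 3·y_labor + 3·y_fertilizer = 36.
Solving: y_labor = 6, y_fertilizer = 6.
Δz = y_fertilizer·Δb = 6 × (-5) = -30, so new z* = 936 − 30 = 906.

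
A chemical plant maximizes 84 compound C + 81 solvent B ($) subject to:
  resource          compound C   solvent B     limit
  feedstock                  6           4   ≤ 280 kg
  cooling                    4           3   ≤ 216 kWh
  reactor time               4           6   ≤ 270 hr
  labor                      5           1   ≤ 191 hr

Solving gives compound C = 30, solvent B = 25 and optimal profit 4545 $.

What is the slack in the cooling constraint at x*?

21

cooling used = 4·30 + 3·25 = 195; slack = 216 − 195 = 21.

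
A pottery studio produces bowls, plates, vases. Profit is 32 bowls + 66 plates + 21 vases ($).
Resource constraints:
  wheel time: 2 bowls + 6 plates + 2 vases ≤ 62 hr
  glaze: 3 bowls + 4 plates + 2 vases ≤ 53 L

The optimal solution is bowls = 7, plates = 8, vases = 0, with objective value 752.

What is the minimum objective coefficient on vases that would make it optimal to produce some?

26

At the optimum: wheel time uses 62 of 62 (binding); glaze uses 53 of 53 (binding).
The binding rows give the dual system: 2·y_wheel time + 3·y_glaze = 32 and 6·y_wheel time + 4·y_glaze = 66.
This yields shadow prices y_wheel time = 7, y_glaze = 6.
vases enters the basis when its profit ≥ yᵀa₃ = 7·2 + 6·2 = 26.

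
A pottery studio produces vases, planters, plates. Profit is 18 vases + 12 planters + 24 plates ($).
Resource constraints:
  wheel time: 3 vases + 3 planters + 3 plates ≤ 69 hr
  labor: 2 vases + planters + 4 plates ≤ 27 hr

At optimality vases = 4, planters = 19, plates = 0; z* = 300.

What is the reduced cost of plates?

Both wheel time and labor are binding at x*.
From A_Bᵀ y = c: 3·y_wheel time + 2·y_labor = 18; 3·y_wheel time + 1·y_labor = 12.
→ y_wheel time = 2 and y_labor = 6.
Reduced cost of plates: c₃ − yᵀa₃ = 24 − (2·3 + 6·4) = 24 − 30 = -6.

-6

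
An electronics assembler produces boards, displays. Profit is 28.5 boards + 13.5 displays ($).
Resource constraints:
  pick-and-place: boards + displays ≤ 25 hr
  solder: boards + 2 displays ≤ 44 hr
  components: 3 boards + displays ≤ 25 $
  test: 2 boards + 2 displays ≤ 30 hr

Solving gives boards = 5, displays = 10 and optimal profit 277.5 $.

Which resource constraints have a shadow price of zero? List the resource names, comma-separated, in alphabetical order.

pick-and-place, solder

pick-and-place: 15/25 (slack 10)
solder: 25/44 (slack 19)
components: 25/25 (binding)
test: 30/30 (binding)
By complementary slackness, a constraint with positive slack has shadow price 0 → pick-and-place, solder.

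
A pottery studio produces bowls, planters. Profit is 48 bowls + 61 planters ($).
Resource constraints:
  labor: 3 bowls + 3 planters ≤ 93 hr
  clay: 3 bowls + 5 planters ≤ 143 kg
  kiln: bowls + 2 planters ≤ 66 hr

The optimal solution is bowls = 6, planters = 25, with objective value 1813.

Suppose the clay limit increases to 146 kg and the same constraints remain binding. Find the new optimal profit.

Check each constraint at x*: labor 93/93 (tight); clay 143/143 (tight); kiln 56/66 (slack 10).
Slack constraints have shadow price 0 (complementary slackness).
From A_Bᵀ y = c: 3·y_labor + 3·y_clay = 48; 3·y_labor + 5·y_clay = 61.
Solving: y_labor = 9.5, y_clay = 6.5.
Δz = y_clay·Δb = 6.5 × (3) = 19.5, so new z* = 1813 + 19.5 = 1832.5.

1832.5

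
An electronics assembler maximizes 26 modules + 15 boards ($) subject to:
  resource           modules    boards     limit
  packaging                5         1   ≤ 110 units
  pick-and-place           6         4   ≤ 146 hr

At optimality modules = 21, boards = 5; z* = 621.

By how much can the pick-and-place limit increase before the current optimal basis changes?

Binding constraints: packaging, pick-and-place. The basis is B = [[5,1],[6,4]] with det 14.
Per unit increase in pick-and-place, x* moves by d = (-0.0714, 0.3571).
The basis stays optimal until modules reaches 0; allowable increase = 294 hr.

294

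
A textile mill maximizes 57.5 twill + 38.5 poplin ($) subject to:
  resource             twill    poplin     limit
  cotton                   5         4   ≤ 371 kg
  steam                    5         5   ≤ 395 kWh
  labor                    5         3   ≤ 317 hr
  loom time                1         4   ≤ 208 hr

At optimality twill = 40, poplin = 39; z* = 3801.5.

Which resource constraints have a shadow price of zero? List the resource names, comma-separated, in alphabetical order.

cotton, loom time

cotton: 356/371 (slack 15)
steam: 395/395 (binding)
labor: 317/317 (binding)
loom time: 196/208 (slack 12)
By complementary slackness, a constraint with positive slack has shadow price 0 → cotton, loom time.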